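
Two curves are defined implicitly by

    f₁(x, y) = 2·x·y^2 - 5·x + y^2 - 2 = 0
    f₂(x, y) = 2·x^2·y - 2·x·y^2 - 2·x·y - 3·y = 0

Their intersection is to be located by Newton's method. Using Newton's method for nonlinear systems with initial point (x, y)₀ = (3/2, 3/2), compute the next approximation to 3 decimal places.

(10.382, 1.912)

At (3/2, 3/2): F = (-0.500, -9.000).
Jacobian J = [[2·y^2 - 5, 4·x·y + 2·y], [4·x·y - 2·y^2 - 2·y, 2·x^2 - 4·x·y - 2·x - 3]].
At the point, J = [[-0.500, 12.000], [1.500, -10.500]] (det J = -12.750).
Solving J·Δ = −F gives Δ = (8.882, 0.412).
Then the next iterate is (x, y)₁ = (10.382, 1.912).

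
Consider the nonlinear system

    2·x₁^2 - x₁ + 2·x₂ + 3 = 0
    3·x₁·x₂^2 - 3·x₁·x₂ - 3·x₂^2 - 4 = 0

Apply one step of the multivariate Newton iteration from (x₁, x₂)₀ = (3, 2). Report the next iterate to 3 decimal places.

At (3, 2): F = (22.000, 2.000).
Jacobian J = [[4·x₁ - 1, 2], [3·x₂^2 - 3·x₂, 6·x₁·x₂ - 3·x₁ - 6·x₂]].
At the point, J = [[11.000, 2.000], [6.000, 15.000]] (det J = 153.000).
Solving J·Δ = −F gives Δ = (-2.131, 0.719).
Then the next iterate is (x₁, x₂)₁ = (0.869, 2.719).

(0.869, 2.719)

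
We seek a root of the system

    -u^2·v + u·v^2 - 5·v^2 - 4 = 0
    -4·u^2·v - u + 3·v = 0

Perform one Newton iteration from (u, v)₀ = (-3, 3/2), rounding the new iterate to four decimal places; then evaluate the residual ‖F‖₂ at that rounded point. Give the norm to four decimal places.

At (-3, 3/2): F = (-35.5000, -46.5000).
Jacobian J = [[-2·u·v + v^2, -u^2 + 2·u·v - 10·v], [-8·u·v - 1, -4·u^2 + 3]].
At the point, J = [[11.2500, -33.0000], [35.0000, -33.0000]] (det J = 783.7500).
Solving J·Δ = −F gives Δ = (0.4632, -0.9179).
Then the next iterate is (u, v)₁ = (-2.5368, 0.5821).
Re-evaluating at (-2.5368, 0.5821): F = (-10.299792, -10.700979), so ‖F‖₂ = 14.8525.

14.8525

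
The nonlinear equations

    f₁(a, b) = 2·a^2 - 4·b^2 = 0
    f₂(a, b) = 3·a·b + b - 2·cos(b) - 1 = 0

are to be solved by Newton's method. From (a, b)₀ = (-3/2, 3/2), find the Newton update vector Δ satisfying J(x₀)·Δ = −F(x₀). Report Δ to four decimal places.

At (-3/2, 3/2): F = (-4.5000, -6.391474).
Jacobian J = [[4·a, -8·b], [3·b, 3·a + 2·sin(b) + 1]].
At the point, J = [[-6.0000, -12.0000], [4.5000, -1.505010]] (det J = 63.030060).
Solving J·Δ = −F gives Δ = (1.1094, -0.9297).

(1.1094, -0.9297)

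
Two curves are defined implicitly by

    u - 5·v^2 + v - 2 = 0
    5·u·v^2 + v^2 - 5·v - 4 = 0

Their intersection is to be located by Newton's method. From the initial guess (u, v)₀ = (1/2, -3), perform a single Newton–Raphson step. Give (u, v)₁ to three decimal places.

At (1/2, -3): F = (-49.500, 42.500).
Jacobian J = [[1, -10·v + 1], [5·v^2, 10·u·v + 2·v - 5]].
At the point, J = [[1.000, 31.000], [45.000, -26.000]] (det J = -1421.000).
Solving J·Δ = −F gives Δ = (-0.021, 1.597).
Then the next iterate is (u, v)₁ = (0.479, -1.403).

(0.479, -1.403)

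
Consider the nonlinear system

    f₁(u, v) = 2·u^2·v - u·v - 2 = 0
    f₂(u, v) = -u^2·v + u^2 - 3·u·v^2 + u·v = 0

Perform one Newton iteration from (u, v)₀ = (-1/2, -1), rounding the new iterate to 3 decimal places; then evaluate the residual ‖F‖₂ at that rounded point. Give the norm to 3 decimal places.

30.306

At (-1/2, -1): F = (-3.000, 2.500).
Jacobian J = [[4·u·v - v, 2·u^2 - u], [-2·u·v + 2·u - 3·v^2 + v, -u^2 - 6·u·v + u]].
At the point, J = [[3.000, 1.000], [-6.000, -3.750]] (det J = -5.250).
Solving J·Δ = −F gives Δ = (1.667, -2.000).
Then the next iterate is (u, v)₁ = (1.167, -3.000).
Re-evaluating at (1.167, -3.000): F = (-6.67033, -29.56244), so ‖F‖₂ = 30.306.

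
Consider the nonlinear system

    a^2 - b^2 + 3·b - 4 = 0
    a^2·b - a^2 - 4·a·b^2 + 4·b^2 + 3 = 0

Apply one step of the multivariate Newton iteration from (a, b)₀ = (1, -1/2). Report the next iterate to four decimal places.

(1.5972, 0.3889)

At (1, -1/2): F = (-4.7500, 1.5000).
Jacobian J = [[2·a, -2·b + 3], [2·a·b - 2·a - 4·b^2, a^2 - 8·a·b + 8·b]].
At the point, J = [[2.0000, 4.0000], [-4.0000, 1.0000]] (det J = 18.0000).
Solving J·Δ = −F gives Δ = (0.5972, 0.8889).
Then the next iterate is (a, b)₁ = (1.5972, 0.3889).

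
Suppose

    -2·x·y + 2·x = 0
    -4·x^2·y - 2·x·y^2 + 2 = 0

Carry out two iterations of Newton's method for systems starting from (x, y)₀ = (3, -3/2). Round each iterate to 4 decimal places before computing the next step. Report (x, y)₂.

(1.6247, 1.0612)

At (3, -3/2): F = (15.0000, 42.5000).
Jacobian J = [[-2·y + 2, -2·x], [-8·x·y - 2·y^2, -4·x^2 - 4·x·y]].
At the point, J = [[5.0000, -6.0000], [31.5000, -18.0000]] (det J = 99.0000).
Solving J·Δ = −F gives Δ = (0.1515, 2.6263).
Then the next iterate is (x, y)₁ = (3.1515, 1.1263).
Round to (3.1515, 1.1263) and repeat: F = (-0.796069, -50.741113), J = [[-0.2526, -6.3030], [-30.933379, -53.925947]].
Δ = (-1.5268, -0.0651), so (x, y)₂ = (1.6247, 1.0612).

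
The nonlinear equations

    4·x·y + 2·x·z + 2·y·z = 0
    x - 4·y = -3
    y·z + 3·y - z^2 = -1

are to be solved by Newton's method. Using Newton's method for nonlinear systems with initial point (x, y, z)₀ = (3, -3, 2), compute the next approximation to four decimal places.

At (3, -3, 2): F = (-36.0000, 18.0000, -18.0000).
Jacobian J = [[4·y + 2·z, 4·x + 2·z, 2·x + 2·y], [1, -4, 0], [0, z + 3, y - 2·z]].
At the point, J = [[-8.0000, 16.0000, 0.0000], [1.0000, -4.0000, 0.0000], [0.0000, 5.0000, -7.0000]] (det J = -112.0000).
Solving J·Δ = −F gives Δ = (9.0000, 6.7500, 2.2500).
Then the next iterate is (x, y, z)₁ = (12.0000, 3.7500, 4.2500).

(12.0000, 3.7500, 4.2500)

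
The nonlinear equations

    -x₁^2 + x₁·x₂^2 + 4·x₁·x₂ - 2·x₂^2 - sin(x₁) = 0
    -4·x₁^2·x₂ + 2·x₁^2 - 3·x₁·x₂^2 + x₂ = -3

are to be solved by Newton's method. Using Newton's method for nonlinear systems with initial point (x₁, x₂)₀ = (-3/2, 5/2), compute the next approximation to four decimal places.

(-1.0376, 1.2550)

At (-3/2, 5/2): F = (-38.127505, 15.6250).
Jacobian J = [[-2·x₁ + x₂^2 + 4·x₂ - cos(x₁), 2·x₁·x₂ + 4·x₁ - 4·x₂], [-8·x₁·x₂ + 4·x₁ - 3·x₂^2, -4·x₁^2 - 6·x₁·x₂ + 1]].
At the point, J = [[19.179263, -23.5000], [5.2500, 14.5000]] (det J = 401.474311).
Solving J·Δ = −F gives Δ = (0.4624, -1.2450).
Then the next iterate is (x₁, x₂)₁ = (-1.0376, 1.2550).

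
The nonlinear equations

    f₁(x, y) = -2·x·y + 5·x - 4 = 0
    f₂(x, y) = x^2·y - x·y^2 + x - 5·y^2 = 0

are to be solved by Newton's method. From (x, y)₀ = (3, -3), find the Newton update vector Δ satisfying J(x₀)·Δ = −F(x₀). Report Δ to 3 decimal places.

At (3, -3): F = (29.000, -96.000).
Jacobian J = [[-2·y + 5, -2·x], [2·x·y - y^2 + 1, x^2 - 2·x·y - 10·y]].
At the point, J = [[11.000, -6.000], [-26.000, 57.000]] (det J = 471.000).
Solving J·Δ = −F gives Δ = (-2.287, 0.641).

(-2.287, 0.641)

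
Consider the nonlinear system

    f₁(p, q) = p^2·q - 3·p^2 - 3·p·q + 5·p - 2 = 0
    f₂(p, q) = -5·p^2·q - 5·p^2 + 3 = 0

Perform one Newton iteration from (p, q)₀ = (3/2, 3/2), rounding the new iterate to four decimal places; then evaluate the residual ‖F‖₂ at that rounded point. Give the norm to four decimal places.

At (3/2, 3/2): F = (-4.6250, -25.1250).
Jacobian J = [[2·p·q - 6·p - 3·q + 5, p^2 - 3·p], [-10·p·q - 10·p, -5·p^2]].
At the point, J = [[-4.0000, -2.2500], [-37.5000, -11.2500]] (det J = -39.3750).
Solving J·Δ = −F gives Δ = (-0.1143, -1.8524).
Then the next iterate is (p, q)₁ = (1.3857, -0.3524).
Re-evaluating at (1.3857, -0.3524): F = (-0.043697, -3.217493), so ‖F‖₂ = 3.2178.

3.2178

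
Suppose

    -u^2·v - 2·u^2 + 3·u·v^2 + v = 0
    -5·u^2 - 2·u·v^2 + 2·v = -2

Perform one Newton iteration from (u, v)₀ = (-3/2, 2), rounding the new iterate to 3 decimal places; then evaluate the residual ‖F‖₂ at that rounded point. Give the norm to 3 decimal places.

At (-3/2, 2): F = (-25.000, 6.750).
Jacobian J = [[-2·u·v - 4·u + 3·v^2, -u^2 + 6·u·v + 1], [-10·u - 2·v^2, -4·u·v + 2]].
At the point, J = [[24.000, -19.250], [7.000, 14.000]] (det J = 470.750).
Solving J·Δ = −F gives Δ = (0.467, -0.716).
Then the next iterate is (u, v)₁ = (-1.033, 1.284).
Re-evaluating at (-1.033, 1.284): F = (-7.32951, 2.63868), so ‖F‖₂ = 7.790.

7.790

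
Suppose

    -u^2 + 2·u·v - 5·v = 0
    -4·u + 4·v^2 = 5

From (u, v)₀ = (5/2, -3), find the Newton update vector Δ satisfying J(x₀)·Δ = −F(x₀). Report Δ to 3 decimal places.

(-0.568, 0.970)

At (5/2, -3): F = (-6.250, 21.000).
Jacobian J = [[-2·u + 2·v, 2·u - 5], [-4, 8·v]].
At the point, J = [[-11.000, 0.000], [-4.000, -24.000]] (det J = 264.000).
Solving J·Δ = −F gives Δ = (-0.568, 0.970).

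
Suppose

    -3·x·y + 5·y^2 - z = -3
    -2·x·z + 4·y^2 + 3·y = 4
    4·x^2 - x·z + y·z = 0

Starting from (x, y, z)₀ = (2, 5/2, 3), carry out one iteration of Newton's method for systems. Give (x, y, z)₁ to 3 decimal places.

At (2, 5/2, 3): F = (16.250, 16.500, 17.500).
Jacobian J = [[-3·y, -3·x + 10·y, -1], [-2·z, 8·y + 3, -2·x], [8·x - z, z, -x + y]].
At the point, J = [[-7.500, 19.000, -1.000], [-6.000, 23.000, -4.000], [13.000, 3.000, 0.500]] (det J = -790.250).
Solving J·Δ = −F gives Δ = (-0.951, -1.346, -2.187).
Then the next iterate is (x, y, z)₁ = (1.049, 1.154, 0.813).

(1.049, 1.154, 0.813)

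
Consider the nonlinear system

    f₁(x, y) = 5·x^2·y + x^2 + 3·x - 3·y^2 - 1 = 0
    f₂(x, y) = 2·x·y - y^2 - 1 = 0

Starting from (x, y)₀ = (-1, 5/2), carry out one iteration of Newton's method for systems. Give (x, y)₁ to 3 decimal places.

(-0.735, 0.939)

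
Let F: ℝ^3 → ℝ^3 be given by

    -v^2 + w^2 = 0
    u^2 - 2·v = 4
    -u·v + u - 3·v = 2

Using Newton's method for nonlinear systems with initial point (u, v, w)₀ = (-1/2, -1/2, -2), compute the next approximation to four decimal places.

(-1.2955, -1.4773, -1.3068)

At (-1/2, -1/2, -2): F = (3.7500, -2.7500, -1.2500).
Jacobian J = [[0, -2·v, 2·w], [2·u, -2, 0], [-v + 1, -u - 3, 0]].
At the point, J = [[0.0000, 1.0000, -4.0000], [-1.0000, -2.0000, 0.0000], [1.5000, -2.5000, 0.0000]] (det J = -22.0000).
Solving J·Δ = −F gives Δ = (-0.7955, -0.9773, 0.6932).
Then the next iterate is (u, v, w)₁ = (-1.2955, -1.4773, -1.3068).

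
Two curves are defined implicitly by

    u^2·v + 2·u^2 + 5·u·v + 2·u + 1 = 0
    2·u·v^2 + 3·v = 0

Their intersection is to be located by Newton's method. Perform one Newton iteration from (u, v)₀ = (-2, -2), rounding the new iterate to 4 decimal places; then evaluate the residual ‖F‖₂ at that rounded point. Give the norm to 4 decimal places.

At (-2, -2): F = (17.0000, -22.0000).
Jacobian J = [[2·u·v + 4·u + 5·v + 2, u^2 + 5·u], [2·v^2, 4·u·v + 3]].
At the point, J = [[-8.0000, -6.0000], [8.0000, 19.0000]] (det J = -104.0000).
Solving J·Δ = −F gives Δ = (1.8365, 0.3846).
Then the next iterate is (u, v)₁ = (-0.1635, -1.6154).
Re-evaluating at (-0.1635, -1.6154): F = (2.003871, -5.699512), so ‖F‖₂ = 6.0415.

6.0415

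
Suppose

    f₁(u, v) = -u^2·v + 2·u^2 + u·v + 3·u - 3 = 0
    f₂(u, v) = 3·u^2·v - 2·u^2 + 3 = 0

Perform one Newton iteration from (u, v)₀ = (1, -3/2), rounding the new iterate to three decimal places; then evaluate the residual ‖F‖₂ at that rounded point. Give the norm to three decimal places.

0.589

At (1, -3/2): F = (2.000, -3.500).
Jacobian J = [[-2·u·v + 4·u + v + 3, -u^2 + u], [6·u·v - 4·u, 3·u^2]].
At the point, J = [[8.500, 0.000], [-13.000, 3.000]] (det J = 25.500).
Solving J·Δ = −F gives Δ = (-0.235, 0.147).
Then the next iterate is (u, v)₁ = (0.765, -1.353).
Re-evaluating at (0.765, -1.353): F = (0.22221, -0.54588), so ‖F‖₂ = 0.589.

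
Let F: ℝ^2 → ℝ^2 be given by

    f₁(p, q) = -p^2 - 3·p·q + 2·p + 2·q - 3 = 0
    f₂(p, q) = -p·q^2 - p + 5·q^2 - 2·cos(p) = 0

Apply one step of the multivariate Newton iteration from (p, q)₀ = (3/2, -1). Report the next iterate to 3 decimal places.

At (3/2, -1): F = (0.250, 1.85853).
Jacobian J = [[-2·p - 3·q + 2, -3·p + 2], [-q^2 + 2·sin(p) - 1, -2·p·q + 10·q]].
At the point, J = [[2.000, -2.500], [-0.00501, -7.000]] (det J = -14.01253).
Solving J·Δ = −F gives Δ = (0.207, 0.265).
Then the next iterate is (p, q)₁ = (1.707, -0.735).

(1.707, -0.735)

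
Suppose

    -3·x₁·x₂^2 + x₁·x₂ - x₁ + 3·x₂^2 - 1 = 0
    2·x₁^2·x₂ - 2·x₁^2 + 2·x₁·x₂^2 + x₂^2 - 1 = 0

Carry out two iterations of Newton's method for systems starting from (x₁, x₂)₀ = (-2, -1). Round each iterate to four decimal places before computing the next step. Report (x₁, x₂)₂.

(-0.5677, -0.4244)

At (-2, -1): F = (12.0000, -20.0000).
Jacobian J = [[-3·x₂^2 + x₂ - 1, -6·x₁·x₂ + x₁ + 6·x₂], [4·x₁·x₂ - 4·x₁ + 2·x₂^2, 2·x₁^2 + 4·x₁·x₂ + 2·x₂]].
At the point, J = [[-5.0000, -20.0000], [18.0000, 14.0000]] (det J = 290.0000).
Solving J·Δ = −F gives Δ = (0.8000, 0.4000).
Then the next iterate is (x₁, x₂)₁ = (-1.2000, -0.6000).
Round to (-1.2000, -0.6000) and repeat: F = (3.2960, -6.1120), J = [[-2.6800, -9.1200], [8.4000, 4.5600]].
Δ = (0.6323, 0.1756), so (x₁, x₂)₂ = (-0.5677, -0.4244).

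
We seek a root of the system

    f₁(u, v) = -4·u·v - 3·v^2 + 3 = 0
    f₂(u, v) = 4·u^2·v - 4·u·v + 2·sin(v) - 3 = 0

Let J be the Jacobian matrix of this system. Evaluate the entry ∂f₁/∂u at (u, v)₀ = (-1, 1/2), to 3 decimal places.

-2.000

∂f₁/∂u = -4·v.
At (-1, 1/2) this is -2.000.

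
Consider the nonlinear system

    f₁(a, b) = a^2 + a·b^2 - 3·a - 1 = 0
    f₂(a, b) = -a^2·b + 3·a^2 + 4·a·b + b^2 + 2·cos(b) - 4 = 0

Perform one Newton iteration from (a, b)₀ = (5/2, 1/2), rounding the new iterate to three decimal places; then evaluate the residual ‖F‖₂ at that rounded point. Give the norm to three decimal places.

At (5/2, 1/2): F = (-1.625, 18.63017).
Jacobian J = [[2·a + b^2 - 3, 2·a·b], [-2·a·b + 6·a + 4·b, -a^2 + 4·a + 2·b - 2·sin(b)]].
At the point, J = [[2.250, 2.500], [14.500, 3.79115]] (det J = -27.71991).
Solving J·Δ = −F gives Δ = (-1.902, 2.362).
Then the next iterate is (a, b)₁ = (0.598, 2.862).
Re-evaluating at (0.598, 2.862): F = (2.46185, 9.16396), so ‖F‖₂ = 9.489.

9.489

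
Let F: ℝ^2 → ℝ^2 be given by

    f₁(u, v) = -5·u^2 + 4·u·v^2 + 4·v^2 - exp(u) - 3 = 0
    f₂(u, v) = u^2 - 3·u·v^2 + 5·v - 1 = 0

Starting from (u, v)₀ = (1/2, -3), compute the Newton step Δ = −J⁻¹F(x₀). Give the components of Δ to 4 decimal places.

At (1/2, -3): F = (48.101279, -29.2500).
Jacobian J = [[-10·u + 4·v^2 - exp(u), 8·u·v + 8·v], [2·u - 3·v^2, -6·u·v + 5]].
At the point, J = [[29.351279, -36.0000], [-26.0000, 14.0000]] (det J = -525.082098).
Solving J·Δ = −F gives Δ = (-0.7229, 0.7468).

(-0.7229, 0.7468)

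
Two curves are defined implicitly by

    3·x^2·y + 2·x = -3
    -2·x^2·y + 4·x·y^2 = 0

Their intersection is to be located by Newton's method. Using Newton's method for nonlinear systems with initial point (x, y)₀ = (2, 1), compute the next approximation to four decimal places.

(1.0500, 0.5250)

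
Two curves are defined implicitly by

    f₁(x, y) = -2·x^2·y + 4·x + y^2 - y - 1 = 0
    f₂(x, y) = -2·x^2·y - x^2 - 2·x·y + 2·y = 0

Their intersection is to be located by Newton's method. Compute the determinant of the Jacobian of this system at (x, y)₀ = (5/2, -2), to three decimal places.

-39.500

J = [[-4·x·y + 4, -2·x^2 + 2·y - 1], [-4·x·y - 2·x - 2·y, -2·x^2 - 2·x + 2]].
At the point, J = [[24.000, -17.500], [19.000, -15.500]].
det J = -39.500.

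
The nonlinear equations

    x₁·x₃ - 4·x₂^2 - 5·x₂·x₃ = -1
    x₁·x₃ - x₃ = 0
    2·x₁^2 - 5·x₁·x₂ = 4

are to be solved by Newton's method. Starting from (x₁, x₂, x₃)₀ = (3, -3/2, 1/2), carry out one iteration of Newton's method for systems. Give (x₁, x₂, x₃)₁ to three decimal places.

(1.522, -0.989, 0.370)

At (3, -3/2, 1/2): F = (-2.750, 1.000, 36.500).
Jacobian J = [[x₃, -8·x₂ - 5·x₃, x₁ - 5·x₂], [x₃, 0, x₁ - 1], [4·x₁ - 5·x₂, -5·x₁, 0]].
At the point, J = [[0.500, 9.500, 10.500], [0.500, 0.000, 2.000], [19.500, -15.000, 0.000]] (det J = 306.750).
Solving J·Δ = −F gives Δ = (-1.478, 0.511, -0.130).
Then the next iterate is (x₁, x₂, x₃)₁ = (1.522, -0.989, 0.370).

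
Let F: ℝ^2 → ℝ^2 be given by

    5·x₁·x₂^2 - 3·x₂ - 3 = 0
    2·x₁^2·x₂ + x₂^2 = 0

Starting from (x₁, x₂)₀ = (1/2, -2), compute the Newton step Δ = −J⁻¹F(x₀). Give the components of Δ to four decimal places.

At (1/2, -2): F = (13.0000, 3.0000).
Jacobian J = [[5·x₂^2, 10·x₁·x₂ - 3], [4·x₁·x₂, 2·x₁^2 + 2·x₂]].
At the point, J = [[20.0000, -13.0000], [-4.0000, -3.5000]] (det J = -122.0000).
Solving J·Δ = −F gives Δ = (-0.0533, 0.9180).

(-0.0533, 0.9180)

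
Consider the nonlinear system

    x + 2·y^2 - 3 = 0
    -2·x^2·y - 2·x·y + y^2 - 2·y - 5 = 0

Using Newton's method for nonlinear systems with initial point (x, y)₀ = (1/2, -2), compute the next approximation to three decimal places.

(0.381, -1.327)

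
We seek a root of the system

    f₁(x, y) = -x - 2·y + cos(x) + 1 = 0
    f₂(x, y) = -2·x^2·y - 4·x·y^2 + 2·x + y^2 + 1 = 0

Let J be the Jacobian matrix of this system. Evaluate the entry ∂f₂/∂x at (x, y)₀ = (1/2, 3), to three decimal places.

∂f₂/∂x = -4·x·y - 4·y^2 + 2.
At (1/2, 3) this is -40.000.

-40.000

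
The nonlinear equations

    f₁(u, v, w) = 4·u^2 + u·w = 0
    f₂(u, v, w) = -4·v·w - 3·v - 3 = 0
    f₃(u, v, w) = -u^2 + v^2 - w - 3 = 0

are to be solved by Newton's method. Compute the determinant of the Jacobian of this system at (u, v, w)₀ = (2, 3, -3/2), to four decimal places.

J = [[8·u + w, 0, u], [0, -4·w - 3, -4·v], [-2·u, 2·v, -1]].
At the point, J = [[14.5000, 0.0000, 2.0000], [0.0000, 3.0000, -12.0000], [-4.0000, 6.0000, -1.0000]].
det J = 1024.5000.

1024.5000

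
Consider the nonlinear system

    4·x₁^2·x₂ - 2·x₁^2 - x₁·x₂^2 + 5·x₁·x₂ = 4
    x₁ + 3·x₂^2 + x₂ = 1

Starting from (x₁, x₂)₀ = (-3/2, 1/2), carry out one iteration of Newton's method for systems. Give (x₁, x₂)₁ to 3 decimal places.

At (-3/2, 1/2): F = (-7.375, -1.250).
Jacobian J = [[8·x₁·x₂ - 4·x₁ - x₂^2 + 5·x₂, 4·x₁^2 - 2·x₁·x₂ + 5·x₁], [1, 6·x₂ + 1]].
At the point, J = [[2.250, 3.000], [1.000, 4.000]] (det J = 6.000).
Solving J·Δ = −F gives Δ = (4.292, -0.760).
Then the next iterate is (x₁, x₂)₁ = (2.792, -0.260).

(2.792, -0.260)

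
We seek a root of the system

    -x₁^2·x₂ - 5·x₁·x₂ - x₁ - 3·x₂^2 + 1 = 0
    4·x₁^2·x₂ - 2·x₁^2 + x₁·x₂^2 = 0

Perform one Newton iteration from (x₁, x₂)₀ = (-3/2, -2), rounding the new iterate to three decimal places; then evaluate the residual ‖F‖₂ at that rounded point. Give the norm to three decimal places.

9.336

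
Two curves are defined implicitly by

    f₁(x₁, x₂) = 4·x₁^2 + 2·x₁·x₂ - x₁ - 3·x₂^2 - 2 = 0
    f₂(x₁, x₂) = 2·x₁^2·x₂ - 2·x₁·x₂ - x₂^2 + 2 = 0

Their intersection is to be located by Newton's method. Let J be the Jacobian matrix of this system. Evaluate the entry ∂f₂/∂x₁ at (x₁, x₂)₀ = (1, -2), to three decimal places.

-4.000

∂f₂/∂x₁ = 4·x₁·x₂ - 2·x₂.
At (1, -2) this is -4.000.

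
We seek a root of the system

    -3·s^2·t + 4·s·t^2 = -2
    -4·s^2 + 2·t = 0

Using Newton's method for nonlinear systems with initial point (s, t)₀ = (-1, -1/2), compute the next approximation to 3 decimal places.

(-0.167, -1.333)

At (-1, -1/2): F = (2.500, -5.000).
Jacobian J = [[-6·s·t + 4·t^2, -3·s^2 + 8·s·t], [-8·s, 2]].
At the point, J = [[-2.000, 1.000], [8.000, 2.000]] (det J = -12.000).
Solving J·Δ = −F gives Δ = (0.833, -0.833).
Then the next iterate is (s, t)₁ = (-0.167, -1.333).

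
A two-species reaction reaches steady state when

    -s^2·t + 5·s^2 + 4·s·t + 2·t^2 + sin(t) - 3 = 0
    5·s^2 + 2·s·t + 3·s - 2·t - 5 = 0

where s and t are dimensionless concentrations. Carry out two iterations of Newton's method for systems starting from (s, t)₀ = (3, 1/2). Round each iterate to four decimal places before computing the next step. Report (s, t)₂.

At (3, 1/2): F = (44.479426, 51.0000).
Jacobian J = [[-2·s·t + 10·s + 4·t, -s^2 + 4·s + 4·t + cos(t)], [10·s + 2·t + 3, 2·s - 2]].
At the point, J = [[29.0000, 5.877583], [34.0000, 4.0000]] (det J = -83.837807).
Solving J·Δ = −F gives Δ = (-1.4533, -0.3972).
Then the next iterate is (s, t)₁ = (1.5467, 0.1028).
Round to (1.5467, 0.1028) and repeat: F = (9.475236, 11.713906), J = [[15.560198, 5.200440], [18.6726, 1.0934]].
Δ = (-0.6312, 0.0667), so (s, t)₂ = (0.9155, 0.1695).

(0.9155, 0.1695)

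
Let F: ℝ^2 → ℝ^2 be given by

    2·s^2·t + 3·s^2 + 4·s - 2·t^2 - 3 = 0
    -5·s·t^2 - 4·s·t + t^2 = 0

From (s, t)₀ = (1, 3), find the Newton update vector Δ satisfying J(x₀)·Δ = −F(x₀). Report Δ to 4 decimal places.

(-0.2159, -1.2749)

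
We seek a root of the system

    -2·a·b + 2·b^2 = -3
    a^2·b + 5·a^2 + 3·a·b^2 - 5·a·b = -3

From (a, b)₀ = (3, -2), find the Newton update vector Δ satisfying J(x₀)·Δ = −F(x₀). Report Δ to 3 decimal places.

At (3, -2): F = (23.000, 96.000).
Jacobian J = [[-2·b, -2·a + 4·b], [2·a·b + 10·a + 3·b^2 - 5·b, a^2 + 6·a·b - 5·a]].
At the point, J = [[4.000, -14.000], [40.000, -42.000]] (det J = 392.000).
Solving J·Δ = −F gives Δ = (-0.964, 1.367).

(-0.964, 1.367)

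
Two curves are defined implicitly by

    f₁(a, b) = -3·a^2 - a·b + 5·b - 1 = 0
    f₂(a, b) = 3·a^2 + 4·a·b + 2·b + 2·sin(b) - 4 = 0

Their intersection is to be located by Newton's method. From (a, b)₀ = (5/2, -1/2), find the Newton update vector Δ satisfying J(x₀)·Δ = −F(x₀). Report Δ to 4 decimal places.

(-1.3293, 0.6899)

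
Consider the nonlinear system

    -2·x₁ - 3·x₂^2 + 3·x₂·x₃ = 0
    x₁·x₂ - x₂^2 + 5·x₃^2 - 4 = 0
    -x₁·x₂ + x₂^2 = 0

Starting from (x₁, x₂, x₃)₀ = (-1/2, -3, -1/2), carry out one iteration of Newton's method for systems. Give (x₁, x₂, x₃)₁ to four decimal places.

(-1.3500, -2.1000, -1.0500)

At (-1/2, -3, -1/2): F = (-21.5000, -10.2500, 7.5000).
Jacobian J = [[-2, -6·x₂ + 3·x₃, 3·x₂], [x₂, x₁ - 2·x₂, 10·x₃], [-x₂, -x₁ + 2·x₂, 0]].
At the point, J = [[-2.0000, 16.5000, -9.0000], [-3.0000, 5.5000, -5.0000], [3.0000, -5.5000, 0.0000]] (det J = -192.5000).
Solving J·Δ = −F gives Δ = (-0.8500, 0.9000, -0.5500).
Then the next iterate is (x₁, x₂, x₃)₁ = (-1.3500, -2.1000, -1.0500).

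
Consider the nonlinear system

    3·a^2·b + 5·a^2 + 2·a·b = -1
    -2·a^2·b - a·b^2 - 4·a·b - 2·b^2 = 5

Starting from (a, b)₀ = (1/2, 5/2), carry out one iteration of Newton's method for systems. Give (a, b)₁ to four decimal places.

(0.2677, 1.0374)

At (1/2, 5/2): F = (6.6250, -26.8750).
Jacobian J = [[6·a·b + 10·a + 2·b, 3·a^2 + 2·a], [-4·a·b - b^2 - 4·b, -2·a^2 - 2·a·b - 4·a - 4·b]].
At the point, J = [[17.5000, 1.7500], [-21.2500, -15.0000]] (det J = -225.3125).
Solving J·Δ = −F gives Δ = (-0.2323, -1.4626).
Then the next iterate is (a, b)₁ = (0.2677, 1.0374).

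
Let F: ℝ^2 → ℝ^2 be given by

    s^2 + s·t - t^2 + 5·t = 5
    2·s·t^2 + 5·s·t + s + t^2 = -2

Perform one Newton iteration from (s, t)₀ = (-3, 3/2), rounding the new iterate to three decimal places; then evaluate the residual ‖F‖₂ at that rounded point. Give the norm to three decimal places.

9.494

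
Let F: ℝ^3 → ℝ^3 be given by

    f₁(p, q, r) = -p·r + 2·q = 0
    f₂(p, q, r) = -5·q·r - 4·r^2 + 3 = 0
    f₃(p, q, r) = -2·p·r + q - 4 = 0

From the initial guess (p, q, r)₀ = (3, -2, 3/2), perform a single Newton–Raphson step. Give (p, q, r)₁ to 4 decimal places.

(-5.7778, -1.3333, 3.5000)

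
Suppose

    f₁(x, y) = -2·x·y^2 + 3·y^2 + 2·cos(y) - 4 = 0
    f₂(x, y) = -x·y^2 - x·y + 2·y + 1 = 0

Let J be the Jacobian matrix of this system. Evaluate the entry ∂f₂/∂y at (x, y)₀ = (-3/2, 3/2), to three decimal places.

∂f₂/∂y = -2·x·y - x + 2.
At (-3/2, 3/2) this is 8.000.

8.000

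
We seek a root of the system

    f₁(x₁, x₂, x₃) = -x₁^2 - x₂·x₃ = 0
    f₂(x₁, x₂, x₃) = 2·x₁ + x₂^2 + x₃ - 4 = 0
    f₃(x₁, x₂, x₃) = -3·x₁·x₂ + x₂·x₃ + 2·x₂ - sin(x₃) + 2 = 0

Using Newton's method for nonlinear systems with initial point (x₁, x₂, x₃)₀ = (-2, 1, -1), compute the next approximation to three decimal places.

At (-2, 1, -1): F = (-3.000, -8.000, 9.84147).
Jacobian J = [[-2·x₁, -x₃, -x₂], [2, 2·x₂, 1], [-3·x₂, -3·x₁ + x₃ + 2, x₂ - cos(x₃)]].
At the point, J = [[4.000, 1.000, -1.000], [2.000, 2.000, 1.000], [-3.000, 7.000, 0.45970]] (det J = -48.24181).
Solving J·Δ = −F gives Δ = (2.227, -0.788, 5.121).
Then the next iterate is (x₁, x₂, x₃)₁ = (0.227, 0.212, 4.121).

(0.227, 0.212, 4.121)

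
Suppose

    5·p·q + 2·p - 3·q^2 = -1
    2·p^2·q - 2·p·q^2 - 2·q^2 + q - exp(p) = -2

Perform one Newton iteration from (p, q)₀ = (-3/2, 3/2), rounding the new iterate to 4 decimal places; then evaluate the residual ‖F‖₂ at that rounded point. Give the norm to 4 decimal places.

5.9404

At (-3/2, 3/2): F = (-20.0000, 12.276870).
Jacobian J = [[5·q + 2, 5·p - 6·q], [4·p·q - 2·q^2 - exp(p), 2·p^2 - 4·p·q - 4·q + 1]].
At the point, J = [[9.5000, -16.5000], [-13.723130, 8.5000]] (det J = -145.681648).
Solving J·Δ = −F gives Δ = (0.2236, -1.0834).
Then the next iterate is (p, q)₁ = (-1.2764, 0.4166).
Re-evaluating at (-1.2764, 0.4166): F = (-4.732208, 3.590948), so ‖F‖₂ = 5.9404.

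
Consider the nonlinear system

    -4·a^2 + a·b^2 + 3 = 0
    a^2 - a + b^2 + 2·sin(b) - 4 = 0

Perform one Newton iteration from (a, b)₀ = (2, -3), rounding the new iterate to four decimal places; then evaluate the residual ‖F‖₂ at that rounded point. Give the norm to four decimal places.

1.9023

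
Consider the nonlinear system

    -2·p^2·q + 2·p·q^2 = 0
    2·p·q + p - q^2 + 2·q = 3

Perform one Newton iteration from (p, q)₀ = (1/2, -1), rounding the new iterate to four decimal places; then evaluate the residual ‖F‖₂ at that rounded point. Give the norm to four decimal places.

At (1/2, -1): F = (1.5000, -6.5000).
Jacobian J = [[-4·p·q + 2·q^2, -2·p^2 + 4·p·q], [2·q + 1, 2·p - 2·q + 2]].
At the point, J = [[4.0000, -2.5000], [-1.0000, 5.0000]] (det J = 17.5000).
Solving J·Δ = −F gives Δ = (0.5000, 1.4000).
Then the next iterate is (p, q)₁ = (1.0000, 0.4000).
Re-evaluating at (1.0000, 0.4000): F = (-0.4800, -0.5600), so ‖F‖₂ = 0.7376.

0.7376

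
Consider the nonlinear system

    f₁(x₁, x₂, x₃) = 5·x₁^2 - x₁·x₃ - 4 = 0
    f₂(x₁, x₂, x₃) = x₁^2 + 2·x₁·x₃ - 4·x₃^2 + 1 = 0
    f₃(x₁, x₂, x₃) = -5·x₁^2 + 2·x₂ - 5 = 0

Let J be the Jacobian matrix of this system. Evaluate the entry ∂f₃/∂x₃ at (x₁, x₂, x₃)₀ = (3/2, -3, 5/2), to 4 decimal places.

∂f₃/∂x₃ = 0.
At (3/2, -3, 5/2) this is 0.0000.

0.0000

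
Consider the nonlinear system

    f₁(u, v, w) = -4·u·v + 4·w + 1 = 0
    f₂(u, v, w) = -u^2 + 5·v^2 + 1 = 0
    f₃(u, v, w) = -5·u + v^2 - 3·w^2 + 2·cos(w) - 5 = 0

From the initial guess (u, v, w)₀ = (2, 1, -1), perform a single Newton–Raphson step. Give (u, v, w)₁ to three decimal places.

At (2, 1, -1): F = (-11.000, 2.000, -15.91940).
Jacobian J = [[-4·v, -4·u, 4], [-2·u, 10·v, 0], [-5, 2·v, -6·w - 2·sin(w)]].
At the point, J = [[-4.000, -8.000, 4.000], [-4.000, 10.000, 0.000], [-5.000, 2.000, 7.68294]] (det J = -385.17182).
Solving J·Δ = −F gives Δ = (-0.180, -0.272, 2.026).
Then the next iterate is (u, v, w)₁ = (1.820, 0.728, 1.026).

(1.820, 0.728, 1.026)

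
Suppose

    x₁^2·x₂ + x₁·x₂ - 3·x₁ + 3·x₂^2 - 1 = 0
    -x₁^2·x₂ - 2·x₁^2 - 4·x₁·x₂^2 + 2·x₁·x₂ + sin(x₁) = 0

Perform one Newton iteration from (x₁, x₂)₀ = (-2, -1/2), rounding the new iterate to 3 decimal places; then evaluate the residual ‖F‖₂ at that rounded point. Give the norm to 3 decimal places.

3.724

At (-2, -1/2): F = (4.750, -2.90930).
Jacobian J = [[2·x₁·x₂ + x₂ - 3, x₁^2 + x₁ + 6·x₂], [-2·x₁·x₂ - 4·x₁ - 4·x₂^2 + 2·x₂ + cos(x₁), -x₁^2 - 8·x₁·x₂ + 2·x₁]].
At the point, J = [[-1.500, -1.000], [3.58385, -16.000]] (det J = 27.58385).
Solving J·Δ = −F gives Δ = (2.861, 0.459).
Then the next iterate is (x₁, x₂)₁ = (0.861, -0.041).
Re-evaluating at (0.861, -0.041): F = (-3.64365, -0.77014), so ‖F‖₂ = 3.724.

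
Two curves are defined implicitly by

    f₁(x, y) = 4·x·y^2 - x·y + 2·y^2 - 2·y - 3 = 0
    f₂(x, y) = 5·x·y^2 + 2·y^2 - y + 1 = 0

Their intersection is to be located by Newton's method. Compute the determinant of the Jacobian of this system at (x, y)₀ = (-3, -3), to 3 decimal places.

J = [[4·y^2 - y, 8·x·y - x + 4·y - 2], [5·y^2, 10·x·y + 4·y - 1]].
At the point, J = [[39.000, 61.000], [45.000, 77.000]].
det J = 258.000.

258.000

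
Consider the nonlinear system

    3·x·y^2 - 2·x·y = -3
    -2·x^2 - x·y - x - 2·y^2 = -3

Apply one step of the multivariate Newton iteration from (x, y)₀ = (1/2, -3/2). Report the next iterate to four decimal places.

(-0.2424, -1.3843)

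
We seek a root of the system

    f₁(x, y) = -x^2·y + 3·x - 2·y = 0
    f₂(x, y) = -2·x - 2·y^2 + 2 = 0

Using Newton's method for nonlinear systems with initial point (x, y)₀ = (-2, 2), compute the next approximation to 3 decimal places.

At (-2, 2): F = (-18.000, -2.000).
Jacobian J = [[-2·x·y + 3, -x^2 - 2], [-2, -4·y]].
At the point, J = [[11.000, -6.000], [-2.000, -8.000]] (det J = -100.000).
Solving J·Δ = −F gives Δ = (1.320, -0.580).
Then the next iterate is (x, y)₁ = (-0.680, 1.420).

(-0.680, 1.420)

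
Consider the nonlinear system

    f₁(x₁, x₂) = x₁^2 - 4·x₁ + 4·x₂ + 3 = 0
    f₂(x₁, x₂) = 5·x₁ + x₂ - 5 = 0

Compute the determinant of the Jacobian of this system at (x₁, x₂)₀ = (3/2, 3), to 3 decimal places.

-21.000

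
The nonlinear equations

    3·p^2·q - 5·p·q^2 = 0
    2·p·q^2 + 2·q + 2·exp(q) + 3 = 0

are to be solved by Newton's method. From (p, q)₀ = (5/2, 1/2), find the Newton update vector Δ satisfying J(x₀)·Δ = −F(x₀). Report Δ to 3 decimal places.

At (5/2, 1/2): F = (6.250, 8.54744).
Jacobian J = [[6·p·q - 5·q^2, 3·p^2 - 10·p·q], [2·q^2, 4·p·q + 2·exp(q) + 2]].
At the point, J = [[6.250, 6.250], [0.500, 10.29744]] (det J = 61.23402).
Solving J·Δ = −F gives Δ = (-0.179, -0.821).

(-0.179, -0.821)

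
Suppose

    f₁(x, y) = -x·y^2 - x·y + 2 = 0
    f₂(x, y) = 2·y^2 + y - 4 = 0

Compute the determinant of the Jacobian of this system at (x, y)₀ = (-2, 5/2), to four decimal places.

-96.2500

J = [[-y^2 - y, -2·x·y - x], [0, 4·y + 1]].
At the point, J = [[-8.7500, 12.0000], [0.0000, 11.0000]].
det J = -96.2500.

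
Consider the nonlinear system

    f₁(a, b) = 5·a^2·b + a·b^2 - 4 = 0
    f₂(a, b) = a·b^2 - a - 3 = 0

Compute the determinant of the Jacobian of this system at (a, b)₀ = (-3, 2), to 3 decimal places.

J = [[10·a·b + b^2, 5·a^2 + 2·a·b], [b^2 - 1, 2·a·b]].
At the point, J = [[-56.000, 33.000], [3.000, -12.000]].
det J = 573.000.

573.000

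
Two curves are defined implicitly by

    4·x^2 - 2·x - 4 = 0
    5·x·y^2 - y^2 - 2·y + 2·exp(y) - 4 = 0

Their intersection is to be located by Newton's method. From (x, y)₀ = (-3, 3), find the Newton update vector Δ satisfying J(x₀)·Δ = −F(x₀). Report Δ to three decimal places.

At (-3, 3): F = (38.000, -113.82893).
Jacobian J = [[8·x - 2, 0], [5·y^2, 10·x·y - 2·y + 2·exp(y) - 2]].
At the point, J = [[-26.000, 0.000], [45.000, -57.82893]] (det J = 1503.55208).
Solving J·Δ = −F gives Δ = (1.462, -0.831).

(1.462, -0.831)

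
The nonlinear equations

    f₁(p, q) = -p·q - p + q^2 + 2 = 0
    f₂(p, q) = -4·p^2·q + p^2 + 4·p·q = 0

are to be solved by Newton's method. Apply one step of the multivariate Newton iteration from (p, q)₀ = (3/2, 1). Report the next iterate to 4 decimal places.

(1.4559, 0.8235)

At (3/2, 1): F = (0.0000, -0.7500).
Jacobian J = [[-q - 1, -p + 2·q], [-8·p·q + 2·p + 4·q, -4·p^2 + 4·p]].
At the point, J = [[-2.0000, 0.5000], [-5.0000, -3.0000]] (det J = 8.5000).
Solving J·Δ = −F gives Δ = (-0.0441, -0.1765).
Then the next iterate is (p, q)₁ = (1.4559, 0.8235).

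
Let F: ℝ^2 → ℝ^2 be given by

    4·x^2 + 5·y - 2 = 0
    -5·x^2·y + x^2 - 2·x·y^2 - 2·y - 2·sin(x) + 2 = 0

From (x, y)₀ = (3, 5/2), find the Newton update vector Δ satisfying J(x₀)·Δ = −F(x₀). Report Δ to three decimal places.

(-1.971, 0.162)

At (3, 5/2): F = (46.500, -144.28224).
Jacobian J = [[8·x, 5], [-10·x·y + 2·x - 2·y^2 - 2·cos(x), -5·x^2 - 4·x·y - 2]].
At the point, J = [[24.000, 5.000], [-79.52002, -77.000]] (det J = -1450.39992).
Solving J·Δ = −F gives Δ = (-1.971, 0.162).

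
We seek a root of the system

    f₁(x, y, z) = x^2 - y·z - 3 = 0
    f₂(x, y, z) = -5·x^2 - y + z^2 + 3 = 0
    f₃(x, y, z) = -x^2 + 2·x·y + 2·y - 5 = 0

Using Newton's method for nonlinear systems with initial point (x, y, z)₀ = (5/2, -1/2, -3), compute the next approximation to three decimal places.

(1.331, 0.605, -1.437)

At (5/2, -1/2, -3): F = (1.750, -18.750, -14.750).
Jacobian J = [[2·x, -z, -y], [-10·x, -1, 2·z], [-2·x + 2·y, 2·x + 2, 0]].
At the point, J = [[5.000, 3.000, 0.500], [-25.000, -1.000, -6.000], [-6.000, 7.000, 0.000]] (det J = 227.500).
Solving J·Δ = −F gives Δ = (-1.169, 1.105, 1.563).
Then the next iterate is (x, y, z)₁ = (1.331, 0.605, -1.437).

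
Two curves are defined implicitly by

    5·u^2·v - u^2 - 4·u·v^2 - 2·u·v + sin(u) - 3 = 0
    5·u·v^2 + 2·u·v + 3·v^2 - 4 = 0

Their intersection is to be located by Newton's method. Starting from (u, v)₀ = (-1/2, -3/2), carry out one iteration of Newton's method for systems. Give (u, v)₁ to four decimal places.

(-0.5602, -2.2488)

At (-1/2, -3/2): F = (-2.604426, -1.3750).
Jacobian J = [[10·u·v - 2·u - 4·v^2 - 2·v + cos(u), 5·u^2 - 8·u·v - 2·u], [5·v^2 + 2·v, 10·u·v + 2·u + 6·v]].
At the point, J = [[3.377583, -3.7500], [8.2500, -2.5000]] (det J = 22.493544).
Solving J·Δ = −F gives Δ = (-0.0602, -0.7488).
Then the next iterate is (u, v)₁ = (-0.5602, -2.2488).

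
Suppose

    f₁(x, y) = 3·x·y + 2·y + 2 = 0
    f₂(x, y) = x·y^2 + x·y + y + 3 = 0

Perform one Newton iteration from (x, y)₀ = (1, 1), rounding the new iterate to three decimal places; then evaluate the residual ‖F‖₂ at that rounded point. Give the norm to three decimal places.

At (1, 1): F = (7.000, 6.000).
Jacobian J = [[3·y, 3·x + 2], [y^2 + y, 2·x·y + x + 1]].
At the point, J = [[3.000, 5.000], [2.000, 4.000]] (det J = 2.000).
Solving J·Δ = −F gives Δ = (1.000, -2.000).
Then the next iterate is (x, y)₁ = (2.000, -1.000).
Re-evaluating at (2.000, -1.000): F = (-6.000, 2.000), so ‖F‖₂ = 6.325.

6.325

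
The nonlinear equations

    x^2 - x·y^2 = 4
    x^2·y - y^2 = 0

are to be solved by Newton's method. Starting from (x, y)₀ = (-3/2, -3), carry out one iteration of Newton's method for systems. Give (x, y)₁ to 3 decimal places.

(-3.990, 1.625)

At (-3/2, -3): F = (11.750, -15.750).
Jacobian J = [[2·x - y^2, -2·x·y], [2·x·y, x^2 - 2·y]].
At the point, J = [[-12.000, -9.000], [9.000, 8.250]] (det J = -18.000).
Solving J·Δ = −F gives Δ = (-2.490, 4.625).
Then the next iterate is (x, y)₁ = (-3.990, 1.625).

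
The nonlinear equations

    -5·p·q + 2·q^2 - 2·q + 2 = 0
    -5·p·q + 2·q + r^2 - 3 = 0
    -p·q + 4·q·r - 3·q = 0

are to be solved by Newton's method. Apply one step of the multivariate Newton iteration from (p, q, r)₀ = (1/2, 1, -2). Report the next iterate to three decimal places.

At (1/2, 1, -2): F = (-0.500, 0.500, -11.500).
Jacobian J = [[-5·q, -5·p + 4·q - 2, 0], [-5·q, -5·p + 2, 2·r], [-q, -p + 4·r - 3, 4·q]].
At the point, J = [[-5.000, -0.500, 0.000], [-5.000, -0.500, -4.000], [-1.000, -11.500, 4.000]] (det J = 228.000).
Solving J·Δ = −F gives Δ = (-0.009, -0.912, 0.250).
Then the next iterate is (p, q, r)₁ = (0.491, 0.088, -1.750).

(0.491, 0.088, -1.750)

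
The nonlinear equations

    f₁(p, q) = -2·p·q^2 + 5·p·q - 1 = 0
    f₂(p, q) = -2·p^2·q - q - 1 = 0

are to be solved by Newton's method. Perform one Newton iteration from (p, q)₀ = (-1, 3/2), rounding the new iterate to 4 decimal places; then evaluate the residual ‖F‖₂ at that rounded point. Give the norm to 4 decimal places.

At (-1, 3/2): F = (-4.0000, -5.5000).
Jacobian J = [[-2·q^2 + 5·q, -4·p·q + 5·p], [-4·p·q, -2·p^2 - 1]].
At the point, J = [[3.0000, 1.0000], [6.0000, -3.0000]] (det J = -15.0000).
Solving J·Δ = −F gives Δ = (1.1667, 0.5000).
Then the next iterate is (p, q)₁ = (0.1667, 2.0000).
Re-evaluating at (0.1667, 2.0000): F = (-0.6666, -3.111156), so ‖F‖₂ = 3.1818.

3.1818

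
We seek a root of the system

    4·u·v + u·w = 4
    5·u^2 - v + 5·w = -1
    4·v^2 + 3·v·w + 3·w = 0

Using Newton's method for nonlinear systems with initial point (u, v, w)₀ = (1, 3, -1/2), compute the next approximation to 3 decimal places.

(0.812, 1.663, -0.492)

At (1, 3, -1/2): F = (7.500, 0.500, 30.000).
Jacobian J = [[4·v + w, 4·u, u], [10·u, -1, 5], [0, 8·v + 3·w, 3·v + 3]].
At the point, J = [[11.500, 4.000, 1.000], [10.000, -1.000, 5.000], [0.000, 22.500, 12.000]] (det J = -1686.750).
Solving J·Δ = −F gives Δ = (-0.188, -1.337, 0.008).
Then the next iterate is (u, v, w)₁ = (0.812, 1.663, -0.492).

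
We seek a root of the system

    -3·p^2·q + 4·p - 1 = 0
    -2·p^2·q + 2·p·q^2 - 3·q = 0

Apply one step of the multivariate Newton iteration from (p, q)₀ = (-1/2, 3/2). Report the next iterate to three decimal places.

At (-1/2, 3/2): F = (-4.125, -7.500).
Jacobian J = [[-6·p·q + 4, -3·p^2], [-4·p·q + 2·q^2, -2·p^2 + 4·p·q - 3]].
At the point, J = [[8.500, -0.750], [7.500, -6.500]] (det J = -49.625).
Solving J·Δ = −F gives Δ = (0.427, -0.661).
Then the next iterate is (p, q)₁ = (-0.073, 0.839).

(-0.073, 0.839)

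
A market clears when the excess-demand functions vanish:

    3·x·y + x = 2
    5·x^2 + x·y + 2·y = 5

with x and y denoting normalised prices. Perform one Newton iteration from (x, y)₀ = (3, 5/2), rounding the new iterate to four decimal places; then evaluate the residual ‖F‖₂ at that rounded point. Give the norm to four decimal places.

13.0588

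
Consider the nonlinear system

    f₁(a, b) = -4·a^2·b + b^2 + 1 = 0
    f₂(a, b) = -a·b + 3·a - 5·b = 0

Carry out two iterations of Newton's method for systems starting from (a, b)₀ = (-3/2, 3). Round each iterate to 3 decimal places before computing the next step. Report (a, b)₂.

At (-3/2, 3): F = (-17.000, -15.000).
Jacobian J = [[-8·a·b, -4·a^2 + 2·b], [-b + 3, -a - 5]].
At the point, J = [[36.000, -3.000], [0.000, -3.500]] (det J = -126.000).
Solving J·Δ = −F gives Δ = (0.115, -4.286).
Then the next iterate is (a, b)₁ = (-1.385, -1.286).
Round to (-1.385, -1.286) and repeat: F = (12.52115, 0.49389), J = [[-14.24888, -10.24490], [4.286, -3.615]].
Δ = (0.421, 0.636), so (a, b)₂ = (-0.964, -0.650).

(-0.964, -0.650)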